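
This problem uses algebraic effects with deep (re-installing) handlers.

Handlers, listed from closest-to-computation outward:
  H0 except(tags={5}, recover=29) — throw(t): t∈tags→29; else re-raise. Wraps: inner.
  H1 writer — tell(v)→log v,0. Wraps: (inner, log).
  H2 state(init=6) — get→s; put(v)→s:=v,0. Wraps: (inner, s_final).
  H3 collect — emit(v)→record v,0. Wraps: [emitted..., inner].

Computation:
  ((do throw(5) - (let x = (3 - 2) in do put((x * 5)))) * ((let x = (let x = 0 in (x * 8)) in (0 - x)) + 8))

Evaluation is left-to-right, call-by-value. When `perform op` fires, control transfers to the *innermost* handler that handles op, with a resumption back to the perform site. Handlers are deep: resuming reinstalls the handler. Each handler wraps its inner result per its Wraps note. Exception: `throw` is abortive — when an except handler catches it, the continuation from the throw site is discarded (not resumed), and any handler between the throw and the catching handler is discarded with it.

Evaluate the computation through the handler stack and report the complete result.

Answer: [((29, ()), 6)]

Evaluation trace:
throw(5) @ H0 caught ⇒ 29
H1 returns (29, ())
H2 returns ((29, ()), 6)
H3 returns [((29, ()), 6)]
= [((29, ()), 6)]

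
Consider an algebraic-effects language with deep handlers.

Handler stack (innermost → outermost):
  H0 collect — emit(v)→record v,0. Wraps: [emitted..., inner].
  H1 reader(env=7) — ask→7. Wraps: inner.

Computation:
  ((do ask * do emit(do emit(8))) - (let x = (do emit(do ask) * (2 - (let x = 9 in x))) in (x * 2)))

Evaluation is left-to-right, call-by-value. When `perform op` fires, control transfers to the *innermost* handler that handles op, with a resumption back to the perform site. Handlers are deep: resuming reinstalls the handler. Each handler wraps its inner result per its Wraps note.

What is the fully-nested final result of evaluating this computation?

Step-by-step:
ask @ H1 ⇒ 7
emit(8) @ H0 ⇒ out+=8
emit(0) @ H0 ⇒ out+=0
ask @ H1 ⇒ 7
emit(7) @ H0 ⇒ out+=7
H0 returns [8, 0, 7, 0]
H1 returns [8, 0, 7, 0]
= [8, 0, 7, 0]

Answer: [8, 0, 7, 0]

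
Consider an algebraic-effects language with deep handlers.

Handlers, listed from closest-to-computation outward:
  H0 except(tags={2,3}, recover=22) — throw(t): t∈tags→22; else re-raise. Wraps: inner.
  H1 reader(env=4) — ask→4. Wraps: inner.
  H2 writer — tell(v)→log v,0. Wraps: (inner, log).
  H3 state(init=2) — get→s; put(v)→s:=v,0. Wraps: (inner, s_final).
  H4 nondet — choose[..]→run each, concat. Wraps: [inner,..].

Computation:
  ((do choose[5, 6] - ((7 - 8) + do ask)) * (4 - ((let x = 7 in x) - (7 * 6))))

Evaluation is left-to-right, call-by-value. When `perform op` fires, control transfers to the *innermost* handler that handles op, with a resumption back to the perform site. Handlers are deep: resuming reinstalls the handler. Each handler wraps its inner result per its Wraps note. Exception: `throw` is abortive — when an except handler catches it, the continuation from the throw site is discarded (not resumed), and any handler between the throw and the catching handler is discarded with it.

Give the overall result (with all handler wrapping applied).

Answer: [((78, ()), 2), ((117, ()), 2)]

Evaluation trace:
choose[5, 6] @ H4
  branch[0] choose=5:
    ask @ H1 ⇒ 4
    H0 returns 78
    H1 returns 78
    H2 returns (78, ())
    H3 returns ((78, ()), 2)
    H4 returns [((78, ()), 2)]
  branch[1] choose=6:
    ask @ H1 ⇒ 4
    H0 returns 117
    H1 returns 117
    H2 returns (117, ())
    H3 returns ((117, ()), 2)
    H4 returns [((117, ()), 2)]
= [((78, ()), 2), ((117, ()), 2)]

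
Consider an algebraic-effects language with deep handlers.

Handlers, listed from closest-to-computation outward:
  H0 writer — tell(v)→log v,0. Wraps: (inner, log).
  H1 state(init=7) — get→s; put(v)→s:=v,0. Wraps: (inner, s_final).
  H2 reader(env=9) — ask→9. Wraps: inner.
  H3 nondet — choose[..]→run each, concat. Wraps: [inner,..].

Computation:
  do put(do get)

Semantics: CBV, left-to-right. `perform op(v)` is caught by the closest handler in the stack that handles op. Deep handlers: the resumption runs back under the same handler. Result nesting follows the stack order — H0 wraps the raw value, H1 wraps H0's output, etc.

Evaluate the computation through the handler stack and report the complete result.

Answer: [((0, ()), 7)]

Evaluation trace:
get @ H1 ⇒ 7
put(7) @ H1 ⇒ s:=7
H0 returns (0, ())
H1 returns ((0, ()), 7)
H2 returns ((0, ()), 7)
H3 returns [((0, ()), 7)]
= [((0, ()), 7)]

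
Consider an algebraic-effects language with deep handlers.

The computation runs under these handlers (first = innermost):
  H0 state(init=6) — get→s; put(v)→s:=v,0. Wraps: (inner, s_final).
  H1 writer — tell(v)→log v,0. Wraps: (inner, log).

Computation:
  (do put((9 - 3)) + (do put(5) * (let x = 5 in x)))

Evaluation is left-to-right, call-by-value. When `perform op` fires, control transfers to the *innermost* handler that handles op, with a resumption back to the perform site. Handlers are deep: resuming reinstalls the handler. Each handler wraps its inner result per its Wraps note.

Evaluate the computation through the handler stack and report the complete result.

Step-by-step:
put(6) @ H0 ⇒ s:=6
put(5) @ H0 ⇒ s:=5
H0 returns (0, 5)
H1 returns ((0, 5), ())
= ((0, 5), ())

Answer: ((0, 5), ())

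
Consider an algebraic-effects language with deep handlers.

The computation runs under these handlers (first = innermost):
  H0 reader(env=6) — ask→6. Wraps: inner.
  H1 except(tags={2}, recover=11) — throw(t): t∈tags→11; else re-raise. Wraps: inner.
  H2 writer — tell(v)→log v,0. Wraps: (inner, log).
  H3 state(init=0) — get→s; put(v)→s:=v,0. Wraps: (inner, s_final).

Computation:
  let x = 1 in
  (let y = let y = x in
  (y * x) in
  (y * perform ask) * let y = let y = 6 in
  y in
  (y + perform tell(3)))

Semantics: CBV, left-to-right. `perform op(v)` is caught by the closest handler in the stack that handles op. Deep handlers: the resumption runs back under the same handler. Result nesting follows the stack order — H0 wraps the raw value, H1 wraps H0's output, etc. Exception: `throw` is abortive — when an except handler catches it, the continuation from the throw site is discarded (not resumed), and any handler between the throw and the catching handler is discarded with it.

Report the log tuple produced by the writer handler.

Answer: (3)

Working:
ask @ H0 ⇒ 6
tell(3) @ H2 ⇒ log+=3
H0 returns 36
H1 returns 36
H2 returns (36, (3))
H3 returns ((36, (3)), 0)
= ((36, (3)), 0)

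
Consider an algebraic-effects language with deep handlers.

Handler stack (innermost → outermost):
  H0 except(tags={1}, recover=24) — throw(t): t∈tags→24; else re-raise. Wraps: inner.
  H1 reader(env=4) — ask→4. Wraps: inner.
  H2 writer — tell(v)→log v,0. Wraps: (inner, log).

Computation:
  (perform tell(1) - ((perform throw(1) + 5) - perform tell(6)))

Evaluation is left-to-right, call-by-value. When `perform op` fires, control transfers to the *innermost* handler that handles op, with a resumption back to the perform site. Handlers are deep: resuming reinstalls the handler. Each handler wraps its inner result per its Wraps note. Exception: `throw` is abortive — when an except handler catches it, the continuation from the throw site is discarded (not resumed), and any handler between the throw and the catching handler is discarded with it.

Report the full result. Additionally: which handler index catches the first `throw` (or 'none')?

Answer: (24, (1)) ; first throw caught by: H0

Working:
tell(1) @ H2 ⇒ log+=1
throw(1) @ H0 caught ⇒ 24
H1 returns 24
H2 returns (24, (1))
= (24, (1))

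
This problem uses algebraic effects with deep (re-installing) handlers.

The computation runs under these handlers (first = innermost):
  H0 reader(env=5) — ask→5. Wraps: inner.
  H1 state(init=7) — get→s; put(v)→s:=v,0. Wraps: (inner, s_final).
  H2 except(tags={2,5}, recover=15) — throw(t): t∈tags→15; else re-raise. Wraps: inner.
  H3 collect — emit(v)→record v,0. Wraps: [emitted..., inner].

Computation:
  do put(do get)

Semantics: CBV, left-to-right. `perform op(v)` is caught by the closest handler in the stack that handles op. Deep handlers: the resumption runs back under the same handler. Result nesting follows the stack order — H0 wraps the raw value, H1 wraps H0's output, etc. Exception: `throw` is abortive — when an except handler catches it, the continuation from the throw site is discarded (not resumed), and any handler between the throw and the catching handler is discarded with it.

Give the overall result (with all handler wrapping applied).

Answer: [(0, 7)]

Step-by-step:
get @ H1 ⇒ 7
put(7) @ H1 ⇒ s:=7
H0 returns 0
H1 returns (0, 7)
H2 returns (0, 7)
H3 returns [(0, 7)]
= [(0, 7)]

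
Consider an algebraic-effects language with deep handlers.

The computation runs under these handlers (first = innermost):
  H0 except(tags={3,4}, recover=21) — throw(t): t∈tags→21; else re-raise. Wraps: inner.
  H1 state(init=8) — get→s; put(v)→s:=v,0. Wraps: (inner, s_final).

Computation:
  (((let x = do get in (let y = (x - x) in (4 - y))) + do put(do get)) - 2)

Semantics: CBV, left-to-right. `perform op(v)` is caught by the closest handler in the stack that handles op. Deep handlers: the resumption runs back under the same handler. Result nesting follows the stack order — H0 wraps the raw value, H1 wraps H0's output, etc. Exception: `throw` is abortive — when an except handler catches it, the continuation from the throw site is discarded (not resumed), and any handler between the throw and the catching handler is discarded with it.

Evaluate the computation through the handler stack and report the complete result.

Step-by-step:
get @ H1 ⇒ 8
get @ H1 ⇒ 8
put(8) @ H1 ⇒ s:=8
H0 returns 2
H1 returns (2, 8)
= (2, 8)

Answer: (2, 8)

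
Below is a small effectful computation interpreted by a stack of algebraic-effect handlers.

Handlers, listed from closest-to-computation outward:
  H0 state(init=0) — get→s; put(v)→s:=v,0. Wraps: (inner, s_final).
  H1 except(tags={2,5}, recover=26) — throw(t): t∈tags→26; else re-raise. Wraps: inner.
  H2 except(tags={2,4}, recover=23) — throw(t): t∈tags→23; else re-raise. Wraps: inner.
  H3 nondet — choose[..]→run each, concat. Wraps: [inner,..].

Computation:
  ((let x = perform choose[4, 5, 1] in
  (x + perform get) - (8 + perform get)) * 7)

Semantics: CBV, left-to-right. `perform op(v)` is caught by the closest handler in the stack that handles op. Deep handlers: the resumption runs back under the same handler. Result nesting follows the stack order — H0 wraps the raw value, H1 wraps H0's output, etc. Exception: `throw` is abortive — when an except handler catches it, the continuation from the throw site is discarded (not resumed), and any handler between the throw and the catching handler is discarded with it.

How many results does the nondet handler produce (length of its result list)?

Evaluation trace:
choose[4, 5, 1] @ H3
  branch[0] choose=4:
    get @ H0 ⇒ 0
    get @ H0 ⇒ 0
    H0 returns (-28, 0)
    H1 returns (-28, 0)
    H2 returns (-28, 0)
    H3 returns [(-28, 0)]
  branch[1] choose=5:
    get @ H0 ⇒ 0
    get @ H0 ⇒ 0
    H0 returns (-21, 0)
    H1 returns (-21, 0)
    H2 returns (-21, 0)
    H3 returns [(-21, 0)]
  branch[2] choose=1:
    get @ H0 ⇒ 0
    get @ H0 ⇒ 0
    H0 returns (-49, 0)
    H1 returns (-49, 0)
    H2 returns (-49, 0)
    H3 returns [(-49, 0)]
= [(-28, 0), (-21, 0), (-49, 0)]

Answer: 3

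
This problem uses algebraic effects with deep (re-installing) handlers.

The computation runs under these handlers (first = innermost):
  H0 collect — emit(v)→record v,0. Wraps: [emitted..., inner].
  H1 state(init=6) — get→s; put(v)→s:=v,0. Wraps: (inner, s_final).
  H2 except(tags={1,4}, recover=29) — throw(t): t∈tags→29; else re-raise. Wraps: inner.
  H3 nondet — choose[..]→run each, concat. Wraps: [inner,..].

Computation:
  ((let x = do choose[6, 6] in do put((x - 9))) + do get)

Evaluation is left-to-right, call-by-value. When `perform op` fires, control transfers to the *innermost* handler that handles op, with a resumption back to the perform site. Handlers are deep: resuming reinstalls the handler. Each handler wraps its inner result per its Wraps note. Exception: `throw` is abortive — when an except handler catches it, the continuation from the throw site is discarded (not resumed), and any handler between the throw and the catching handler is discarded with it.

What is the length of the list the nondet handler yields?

Answer: 2

Step-by-step:
choose[6, 6] @ H3
  branch[0] choose=6:
    put(-3) @ H1 ⇒ s:=-3
    get @ H1 ⇒ -3
    H0 returns [-3]
    H1 returns ([-3], -3)
    H2 returns ([-3], -3)
    H3 returns [([-3], -3)]
  branch[1] choose=6:
    put(-3) @ H1 ⇒ s:=-3
    get @ H1 ⇒ -3
    H0 returns [-3]
    H1 returns ([-3], -3)
    H2 returns ([-3], -3)
    H3 returns [([-3], -3)]
= [([-3], -3), ([-3], -3)]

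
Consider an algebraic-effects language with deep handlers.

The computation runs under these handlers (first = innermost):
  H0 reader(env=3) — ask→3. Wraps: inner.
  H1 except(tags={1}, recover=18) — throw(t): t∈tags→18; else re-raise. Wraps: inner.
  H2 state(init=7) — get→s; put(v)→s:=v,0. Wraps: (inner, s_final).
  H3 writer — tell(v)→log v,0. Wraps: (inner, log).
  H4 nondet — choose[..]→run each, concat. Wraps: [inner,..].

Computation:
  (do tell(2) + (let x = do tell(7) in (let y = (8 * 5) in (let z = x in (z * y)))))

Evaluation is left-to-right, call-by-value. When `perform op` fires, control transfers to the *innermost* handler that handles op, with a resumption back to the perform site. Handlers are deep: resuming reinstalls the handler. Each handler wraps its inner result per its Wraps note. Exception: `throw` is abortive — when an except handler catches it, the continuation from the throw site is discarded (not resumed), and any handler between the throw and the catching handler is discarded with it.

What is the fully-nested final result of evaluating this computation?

Answer: [((0, 7), (2, 7))]

Step-by-step:
tell(2) @ H3 ⇒ log+=2
tell(7) @ H3 ⇒ log+=7
H0 returns 0
H1 returns 0
H2 returns (0, 7)
H3 returns ((0, 7), (2, 7))
H4 returns [((0, 7), (2, 7))]
= [((0, 7), (2, 7))]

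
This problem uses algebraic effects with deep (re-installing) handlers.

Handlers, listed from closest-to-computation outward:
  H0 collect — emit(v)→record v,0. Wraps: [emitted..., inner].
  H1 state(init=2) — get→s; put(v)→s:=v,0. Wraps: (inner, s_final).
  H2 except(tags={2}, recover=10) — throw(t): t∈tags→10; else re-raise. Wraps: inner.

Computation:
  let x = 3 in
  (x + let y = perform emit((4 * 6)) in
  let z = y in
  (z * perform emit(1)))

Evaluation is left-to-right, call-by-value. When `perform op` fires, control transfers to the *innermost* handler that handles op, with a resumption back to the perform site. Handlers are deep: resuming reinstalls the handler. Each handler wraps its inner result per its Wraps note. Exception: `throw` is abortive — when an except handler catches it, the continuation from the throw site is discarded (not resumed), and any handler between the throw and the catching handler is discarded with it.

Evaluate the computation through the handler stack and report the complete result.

Answer: ([24, 1, 3], 2)

Working:
emit(24) @ H0 ⇒ out+=24
emit(1) @ H0 ⇒ out+=1
H0 returns [24, 1, 3]
H1 returns ([24, 1, 3], 2)
H2 returns ([24, 1, 3], 2)
= ([24, 1, 3], 2)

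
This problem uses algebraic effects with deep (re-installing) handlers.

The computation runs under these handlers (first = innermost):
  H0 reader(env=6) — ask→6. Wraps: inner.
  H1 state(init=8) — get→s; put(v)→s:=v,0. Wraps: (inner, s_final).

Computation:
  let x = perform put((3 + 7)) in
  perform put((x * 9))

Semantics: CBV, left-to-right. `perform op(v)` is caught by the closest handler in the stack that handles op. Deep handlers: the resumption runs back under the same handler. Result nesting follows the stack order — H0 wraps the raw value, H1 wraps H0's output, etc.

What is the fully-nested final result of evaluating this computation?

Step-by-step:
put(10) @ H1 ⇒ s:=10
put(0) @ H1 ⇒ s:=0
H0 returns 0
H1 returns (0, 0)
= (0, 0)

Answer: (0, 0)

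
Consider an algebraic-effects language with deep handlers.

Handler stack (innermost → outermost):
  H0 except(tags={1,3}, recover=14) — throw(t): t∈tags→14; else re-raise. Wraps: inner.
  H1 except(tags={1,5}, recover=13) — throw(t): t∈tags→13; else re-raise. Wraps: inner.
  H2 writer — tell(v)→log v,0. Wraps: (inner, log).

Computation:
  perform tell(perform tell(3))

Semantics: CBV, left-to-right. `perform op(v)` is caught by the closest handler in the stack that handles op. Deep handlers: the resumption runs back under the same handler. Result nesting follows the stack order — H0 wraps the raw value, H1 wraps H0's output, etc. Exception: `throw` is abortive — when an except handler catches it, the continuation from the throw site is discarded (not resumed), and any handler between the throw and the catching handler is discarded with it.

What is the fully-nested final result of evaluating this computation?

Answer: (0, (3, 0))

Step-by-step:
tell(3) @ H2 ⇒ log+=3
tell(0) @ H2 ⇒ log+=0
H0 returns 0
H1 returns 0
H2 returns (0, (3, 0))
= (0, (3, 0))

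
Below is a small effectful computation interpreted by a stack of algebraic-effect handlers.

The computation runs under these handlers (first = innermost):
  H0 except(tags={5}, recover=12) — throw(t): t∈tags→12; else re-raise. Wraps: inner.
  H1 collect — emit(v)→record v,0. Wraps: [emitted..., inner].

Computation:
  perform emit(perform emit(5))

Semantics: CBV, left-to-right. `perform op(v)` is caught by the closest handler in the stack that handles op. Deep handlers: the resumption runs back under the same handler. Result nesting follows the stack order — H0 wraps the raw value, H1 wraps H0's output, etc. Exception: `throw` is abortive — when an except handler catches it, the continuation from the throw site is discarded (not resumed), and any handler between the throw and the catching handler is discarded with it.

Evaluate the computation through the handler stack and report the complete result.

Working:
emit(5) @ H1 ⇒ out+=5
emit(0) @ H1 ⇒ out+=0
H0 returns 0
H1 returns [5, 0, 0]
= [5, 0, 0]

Answer: [5, 0, 0]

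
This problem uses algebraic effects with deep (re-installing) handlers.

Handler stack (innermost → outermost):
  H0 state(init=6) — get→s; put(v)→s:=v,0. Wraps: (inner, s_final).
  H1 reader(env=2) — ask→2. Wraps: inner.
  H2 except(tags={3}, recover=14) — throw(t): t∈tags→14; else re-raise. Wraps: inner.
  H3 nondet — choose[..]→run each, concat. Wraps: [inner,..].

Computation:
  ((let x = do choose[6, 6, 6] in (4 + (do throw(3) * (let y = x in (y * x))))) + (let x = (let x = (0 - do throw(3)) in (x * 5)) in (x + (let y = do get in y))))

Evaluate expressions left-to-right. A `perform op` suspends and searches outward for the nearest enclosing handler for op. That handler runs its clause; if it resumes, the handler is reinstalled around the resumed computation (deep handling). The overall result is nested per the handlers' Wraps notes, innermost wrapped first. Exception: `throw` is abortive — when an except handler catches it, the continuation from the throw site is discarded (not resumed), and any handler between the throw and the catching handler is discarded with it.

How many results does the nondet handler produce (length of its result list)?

Working:
choose[6, 6, 6] @ H3
  branch[0] choose=6:
    throw(3) @ H2 caught ⇒ 14
    H3 returns [14]
  branch[1] choose=6:
    throw(3) @ H2 caught ⇒ 14
    H3 returns [14]
  branch[2] choose=6:
    throw(3) @ H2 caught ⇒ 14
    H3 returns [14]
= [14, 14, 14]

Answer: 3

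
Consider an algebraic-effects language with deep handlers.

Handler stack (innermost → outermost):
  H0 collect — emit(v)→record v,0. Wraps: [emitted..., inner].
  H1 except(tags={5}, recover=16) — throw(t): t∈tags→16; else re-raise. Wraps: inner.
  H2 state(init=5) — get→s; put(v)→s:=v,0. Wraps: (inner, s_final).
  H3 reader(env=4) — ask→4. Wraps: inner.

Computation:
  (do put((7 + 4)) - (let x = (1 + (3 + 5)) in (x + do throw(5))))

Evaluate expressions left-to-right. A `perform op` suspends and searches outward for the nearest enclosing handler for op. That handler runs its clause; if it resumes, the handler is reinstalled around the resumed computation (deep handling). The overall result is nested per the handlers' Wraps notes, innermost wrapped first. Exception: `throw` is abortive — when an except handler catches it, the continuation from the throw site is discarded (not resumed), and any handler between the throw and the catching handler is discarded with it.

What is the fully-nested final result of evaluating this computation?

Working:
put(11) @ H2 ⇒ s:=11
throw(5) @ H1 caught ⇒ 16
H2 returns (16, 11)
H3 returns (16, 11)
= (16, 11)

Answer: (16, 11)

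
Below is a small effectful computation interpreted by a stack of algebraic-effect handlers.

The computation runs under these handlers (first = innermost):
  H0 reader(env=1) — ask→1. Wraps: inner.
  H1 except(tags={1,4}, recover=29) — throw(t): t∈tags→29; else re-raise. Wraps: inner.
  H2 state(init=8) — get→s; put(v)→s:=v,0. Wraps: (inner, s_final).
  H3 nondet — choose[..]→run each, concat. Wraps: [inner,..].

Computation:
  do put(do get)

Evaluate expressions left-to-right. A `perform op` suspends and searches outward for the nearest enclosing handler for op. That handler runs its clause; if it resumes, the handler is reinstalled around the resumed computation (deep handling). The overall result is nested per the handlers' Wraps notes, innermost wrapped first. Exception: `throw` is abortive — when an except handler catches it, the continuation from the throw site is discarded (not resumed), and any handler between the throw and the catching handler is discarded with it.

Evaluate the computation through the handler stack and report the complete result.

Working:
get @ H2 ⇒ 8
put(8) @ H2 ⇒ s:=8
H0 returns 0
H1 returns 0
H2 returns (0, 8)
H3 returns [(0, 8)]
= [(0, 8)]

Answer: [(0, 8)]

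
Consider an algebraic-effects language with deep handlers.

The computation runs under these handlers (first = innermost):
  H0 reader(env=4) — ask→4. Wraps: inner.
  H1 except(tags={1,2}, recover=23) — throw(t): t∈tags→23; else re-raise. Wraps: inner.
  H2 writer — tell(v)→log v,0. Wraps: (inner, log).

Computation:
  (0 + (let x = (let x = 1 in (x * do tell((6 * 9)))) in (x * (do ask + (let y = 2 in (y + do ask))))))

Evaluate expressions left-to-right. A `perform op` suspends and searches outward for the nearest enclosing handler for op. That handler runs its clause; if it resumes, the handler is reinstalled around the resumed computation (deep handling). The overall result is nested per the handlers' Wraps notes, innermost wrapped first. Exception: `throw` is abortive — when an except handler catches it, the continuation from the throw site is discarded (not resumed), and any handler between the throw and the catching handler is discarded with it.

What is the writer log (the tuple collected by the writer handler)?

Evaluation trace:
tell(54) @ H2 ⇒ log+=54
ask @ H0 ⇒ 4
ask @ H0 ⇒ 4
H0 returns 0
H1 returns 0
H2 returns (0, (54))
= (0, (54))

Answer: (54)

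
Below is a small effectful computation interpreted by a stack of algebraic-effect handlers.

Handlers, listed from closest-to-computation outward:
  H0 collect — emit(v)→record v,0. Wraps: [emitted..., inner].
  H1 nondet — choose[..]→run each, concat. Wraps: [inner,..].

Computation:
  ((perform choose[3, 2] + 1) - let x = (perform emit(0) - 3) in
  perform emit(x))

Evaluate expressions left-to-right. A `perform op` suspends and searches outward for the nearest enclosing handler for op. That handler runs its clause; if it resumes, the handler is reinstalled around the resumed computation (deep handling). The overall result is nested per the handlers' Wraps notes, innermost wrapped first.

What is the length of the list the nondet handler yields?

Answer: 2

Evaluation trace:
choose[3, 2] @ H1
  branch[0] choose=3:
    emit(0) @ H0 ⇒ out+=0
    emit(-3) @ H0 ⇒ out+=-3
    H0 returns [0, -3, 4]
    H1 returns [[0, -3, 4]]
  branch[1] choose=2:
    emit(0) @ H0 ⇒ out+=0
    emit(-3) @ H0 ⇒ out+=-3
    H0 returns [0, -3, 3]
    H1 returns [[0, -3, 3]]
= [[0, -3, 4], [0, -3, 3]]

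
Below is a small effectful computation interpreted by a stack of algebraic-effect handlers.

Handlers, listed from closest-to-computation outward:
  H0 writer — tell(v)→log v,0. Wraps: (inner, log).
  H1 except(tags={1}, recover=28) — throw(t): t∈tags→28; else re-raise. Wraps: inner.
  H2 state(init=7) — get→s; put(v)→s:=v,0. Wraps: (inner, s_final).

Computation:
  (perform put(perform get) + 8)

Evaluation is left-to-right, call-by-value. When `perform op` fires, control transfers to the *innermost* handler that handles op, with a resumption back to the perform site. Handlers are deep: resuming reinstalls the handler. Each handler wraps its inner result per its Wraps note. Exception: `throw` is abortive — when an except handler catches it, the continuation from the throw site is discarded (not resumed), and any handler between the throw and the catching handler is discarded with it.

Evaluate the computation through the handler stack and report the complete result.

Evaluation trace:
get @ H2 ⇒ 7
put(7) @ H2 ⇒ s:=7
H0 returns (8, ())
H1 returns (8, ())
H2 returns ((8, ()), 7)
= ((8, ()), 7)

Answer: ((8, ()), 7)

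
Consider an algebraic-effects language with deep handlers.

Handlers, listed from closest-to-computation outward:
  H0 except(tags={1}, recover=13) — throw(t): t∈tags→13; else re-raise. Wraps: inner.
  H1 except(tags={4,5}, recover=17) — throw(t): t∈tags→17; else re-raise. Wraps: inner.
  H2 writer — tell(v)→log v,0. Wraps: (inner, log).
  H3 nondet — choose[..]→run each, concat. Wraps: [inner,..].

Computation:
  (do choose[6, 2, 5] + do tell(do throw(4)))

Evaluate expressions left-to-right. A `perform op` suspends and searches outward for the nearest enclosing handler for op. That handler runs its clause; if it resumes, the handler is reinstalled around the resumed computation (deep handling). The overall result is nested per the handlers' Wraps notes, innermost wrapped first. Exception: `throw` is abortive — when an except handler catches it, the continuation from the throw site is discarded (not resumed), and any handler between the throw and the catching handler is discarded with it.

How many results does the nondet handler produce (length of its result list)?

Answer: 3

Evaluation trace:
choose[6, 2, 5] @ H3
  branch[0] choose=6:
    throw(4) @ H0 re-raised
    throw(4) @ H1 caught ⇒ 17
    H2 returns (17, ())
    H3 returns [(17, ())]
  branch[1] choose=2:
    throw(4) @ H0 re-raised
    throw(4) @ H1 caught ⇒ 17
    H2 returns (17, ())
    H3 returns [(17, ())]
  branch[2] choose=5:
    throw(4) @ H0 re-raised
    throw(4) @ H1 caught ⇒ 17
    H2 returns (17, ())
    H3 returns [(17, ())]
= [(17, ()), (17, ()), (17, ())]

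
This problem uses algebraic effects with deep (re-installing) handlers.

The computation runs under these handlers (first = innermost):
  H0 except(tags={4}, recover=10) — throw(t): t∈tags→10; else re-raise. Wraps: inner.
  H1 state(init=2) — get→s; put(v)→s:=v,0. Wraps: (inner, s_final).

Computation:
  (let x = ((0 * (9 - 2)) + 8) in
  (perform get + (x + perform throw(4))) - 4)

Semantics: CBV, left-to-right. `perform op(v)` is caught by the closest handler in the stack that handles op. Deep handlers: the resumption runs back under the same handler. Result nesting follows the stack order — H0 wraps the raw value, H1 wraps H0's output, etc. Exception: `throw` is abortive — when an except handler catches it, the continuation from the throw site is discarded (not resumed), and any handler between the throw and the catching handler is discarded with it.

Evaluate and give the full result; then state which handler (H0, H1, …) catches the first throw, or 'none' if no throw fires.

Answer: (10, 2) ; first throw caught by: H0

Working:
get @ H1 ⇒ 2
throw(4) @ H0 caught ⇒ 10
H1 returns (10, 2)
= (10, 2)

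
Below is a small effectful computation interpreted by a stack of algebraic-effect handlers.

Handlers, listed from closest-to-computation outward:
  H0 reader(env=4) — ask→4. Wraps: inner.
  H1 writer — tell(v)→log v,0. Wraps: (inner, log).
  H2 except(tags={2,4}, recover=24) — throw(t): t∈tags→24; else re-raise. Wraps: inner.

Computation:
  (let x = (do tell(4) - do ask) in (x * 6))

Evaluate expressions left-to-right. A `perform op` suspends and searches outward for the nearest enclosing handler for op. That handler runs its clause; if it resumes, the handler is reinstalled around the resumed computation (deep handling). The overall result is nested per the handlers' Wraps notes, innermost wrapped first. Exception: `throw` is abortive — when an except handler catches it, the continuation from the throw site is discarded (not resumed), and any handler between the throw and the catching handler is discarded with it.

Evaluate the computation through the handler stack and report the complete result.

Answer: (-24, (4))

Step-by-step:
tell(4) @ H1 ⇒ log+=4
ask @ H0 ⇒ 4
H0 returns -24
H1 returns (-24, (4))
H2 returns (-24, (4))
= (-24, (4))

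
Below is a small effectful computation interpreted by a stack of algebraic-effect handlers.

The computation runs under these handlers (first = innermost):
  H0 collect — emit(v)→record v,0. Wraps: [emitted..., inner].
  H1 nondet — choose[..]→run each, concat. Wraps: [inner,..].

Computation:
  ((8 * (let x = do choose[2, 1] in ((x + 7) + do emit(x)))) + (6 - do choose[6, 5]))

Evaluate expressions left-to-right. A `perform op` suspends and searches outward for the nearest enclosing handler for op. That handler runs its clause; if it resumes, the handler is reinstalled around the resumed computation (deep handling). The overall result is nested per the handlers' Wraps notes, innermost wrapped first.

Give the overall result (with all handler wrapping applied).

Evaluation trace:
choose[2, 1] @ H1
  branch[0] choose=2:
    emit(2) @ H0 ⇒ out+=2
    choose[6, 5] @ H1
      branch[0] choose=6:
        H0 returns [2, 72]
        H1 returns [[2, 72]]
      branch[1] choose=5:
        H0 returns [2, 73]
        H1 returns [[2, 73]]
  branch[1] choose=1:
    emit(1) @ H0 ⇒ out+=1
    choose[6, 5] @ H1
      branch[0] choose=6:
        H0 returns [1, 64]
        H1 returns [[1, 64]]
      branch[1] choose=5:
        H0 returns [1, 65]
        H1 returns [[1, 65]]
= [[2, 72], [2, 73], [1, 64], [1, 65]]

Answer: [[2, 72], [2, 73], [1, 64], [1, 65]]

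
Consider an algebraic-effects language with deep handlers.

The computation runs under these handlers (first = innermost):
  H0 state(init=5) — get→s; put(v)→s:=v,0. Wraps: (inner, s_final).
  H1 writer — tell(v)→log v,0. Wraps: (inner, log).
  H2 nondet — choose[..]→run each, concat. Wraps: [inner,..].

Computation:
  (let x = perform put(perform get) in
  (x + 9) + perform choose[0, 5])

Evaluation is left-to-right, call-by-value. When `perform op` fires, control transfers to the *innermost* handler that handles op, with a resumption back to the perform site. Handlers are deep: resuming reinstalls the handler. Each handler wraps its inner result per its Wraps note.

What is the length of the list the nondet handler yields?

Answer: 2

Step-by-step:
get @ H0 ⇒ 5
put(5) @ H0 ⇒ s:=5
choose[0, 5] @ H2
  branch[0] choose=0:
    H0 returns (9, 5)
    H1 returns ((9, 5), ())
    H2 returns [((9, 5), ())]
  branch[1] choose=5:
    H0 returns (14, 5)
    H1 returns ((14, 5), ())
    H2 returns [((14, 5), ())]
= [((9, 5), ()), ((14, 5), ())]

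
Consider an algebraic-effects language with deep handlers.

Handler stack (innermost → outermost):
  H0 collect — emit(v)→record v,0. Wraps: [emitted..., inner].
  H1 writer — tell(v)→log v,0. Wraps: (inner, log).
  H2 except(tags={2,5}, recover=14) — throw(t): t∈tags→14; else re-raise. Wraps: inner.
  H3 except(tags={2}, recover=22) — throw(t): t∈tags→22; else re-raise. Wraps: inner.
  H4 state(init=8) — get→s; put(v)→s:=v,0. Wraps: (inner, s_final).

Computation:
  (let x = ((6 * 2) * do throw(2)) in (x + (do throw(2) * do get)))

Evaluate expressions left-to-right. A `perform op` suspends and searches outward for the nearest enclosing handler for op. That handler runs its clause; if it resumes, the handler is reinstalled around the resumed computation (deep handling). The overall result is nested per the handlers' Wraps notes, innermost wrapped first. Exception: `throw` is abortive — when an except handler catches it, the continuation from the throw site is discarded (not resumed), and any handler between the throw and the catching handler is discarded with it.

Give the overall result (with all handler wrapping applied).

Evaluation trace:
throw(2) @ H2 caught ⇒ 14
H3 returns 14
H4 returns (14, 8)
= (14, 8)

Answer: (14, 8)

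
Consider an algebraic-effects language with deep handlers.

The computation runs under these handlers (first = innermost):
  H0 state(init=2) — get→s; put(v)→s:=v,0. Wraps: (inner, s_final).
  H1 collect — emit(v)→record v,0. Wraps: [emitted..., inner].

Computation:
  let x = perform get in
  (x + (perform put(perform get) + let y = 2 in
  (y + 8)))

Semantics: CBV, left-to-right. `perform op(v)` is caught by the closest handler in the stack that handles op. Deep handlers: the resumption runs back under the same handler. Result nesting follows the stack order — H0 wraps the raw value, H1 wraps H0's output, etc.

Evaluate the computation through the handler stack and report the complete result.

Answer: [(12, 2)]

Step-by-step:
get @ H0 ⇒ 2
get @ H0 ⇒ 2
put(2) @ H0 ⇒ s:=2
H0 returns (12, 2)
H1 returns [(12, 2)]
= [(12, 2)]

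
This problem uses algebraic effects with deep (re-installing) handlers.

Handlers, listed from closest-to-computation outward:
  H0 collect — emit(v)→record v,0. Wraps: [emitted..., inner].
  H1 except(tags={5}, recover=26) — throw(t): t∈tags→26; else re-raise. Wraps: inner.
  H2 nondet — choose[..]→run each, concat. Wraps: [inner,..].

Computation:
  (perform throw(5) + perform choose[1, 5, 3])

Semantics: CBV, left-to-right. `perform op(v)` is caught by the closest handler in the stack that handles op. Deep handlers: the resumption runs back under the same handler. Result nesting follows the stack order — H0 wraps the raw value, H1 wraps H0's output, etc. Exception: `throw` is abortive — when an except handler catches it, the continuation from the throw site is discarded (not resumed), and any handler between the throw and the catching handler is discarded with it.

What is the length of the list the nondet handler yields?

Answer: 1

Evaluation trace:
throw(5) @ H1 caught ⇒ 26
H2 returns [26]
= [26]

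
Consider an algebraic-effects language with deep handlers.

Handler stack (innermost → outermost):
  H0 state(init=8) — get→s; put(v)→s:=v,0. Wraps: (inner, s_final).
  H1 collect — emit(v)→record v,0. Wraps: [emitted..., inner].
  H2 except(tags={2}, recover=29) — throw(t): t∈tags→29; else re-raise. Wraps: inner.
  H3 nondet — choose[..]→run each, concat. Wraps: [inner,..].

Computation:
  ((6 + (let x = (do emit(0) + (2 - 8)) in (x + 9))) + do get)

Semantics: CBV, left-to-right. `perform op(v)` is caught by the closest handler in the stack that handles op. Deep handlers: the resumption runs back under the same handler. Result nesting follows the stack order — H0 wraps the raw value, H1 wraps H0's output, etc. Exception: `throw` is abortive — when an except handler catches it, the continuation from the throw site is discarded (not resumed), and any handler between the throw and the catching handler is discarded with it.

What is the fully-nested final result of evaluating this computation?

Evaluation trace:
emit(0) @ H1 ⇒ out+=0
get @ H0 ⇒ 8
H0 returns (17, 8)
H1 returns [0, (17, 8)]
H2 returns [0, (17, 8)]
H3 returns [[0, (17, 8)]]
= [[0, (17, 8)]]

Answer: [[0, (17, 8)]]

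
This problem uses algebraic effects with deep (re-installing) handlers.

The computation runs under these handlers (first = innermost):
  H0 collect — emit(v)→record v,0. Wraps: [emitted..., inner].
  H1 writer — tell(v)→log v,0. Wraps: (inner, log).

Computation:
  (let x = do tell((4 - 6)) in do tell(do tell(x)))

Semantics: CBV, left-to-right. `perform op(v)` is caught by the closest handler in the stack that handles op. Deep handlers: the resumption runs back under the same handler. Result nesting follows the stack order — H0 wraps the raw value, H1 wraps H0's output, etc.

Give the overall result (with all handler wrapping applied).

Answer: ([0], (-2, 0, 0))

Evaluation trace:
tell(-2) @ H1 ⇒ log+=-2
tell(0) @ H1 ⇒ log+=0
tell(0) @ H1 ⇒ log+=0
H0 returns [0]
H1 returns ([0], (-2, 0, 0))
= ([0], (-2, 0, 0))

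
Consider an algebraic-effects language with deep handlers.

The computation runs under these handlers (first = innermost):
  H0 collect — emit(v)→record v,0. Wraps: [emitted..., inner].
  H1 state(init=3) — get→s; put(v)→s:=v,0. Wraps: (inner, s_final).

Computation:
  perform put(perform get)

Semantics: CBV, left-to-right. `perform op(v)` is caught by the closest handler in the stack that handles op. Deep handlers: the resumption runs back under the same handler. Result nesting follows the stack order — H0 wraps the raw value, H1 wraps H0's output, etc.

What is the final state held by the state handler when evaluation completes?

Step-by-step:
get @ H1 ⇒ 3
put(3) @ H1 ⇒ s:=3
H0 returns [0]
H1 returns ([0], 3)
= ([0], 3)

Answer: 3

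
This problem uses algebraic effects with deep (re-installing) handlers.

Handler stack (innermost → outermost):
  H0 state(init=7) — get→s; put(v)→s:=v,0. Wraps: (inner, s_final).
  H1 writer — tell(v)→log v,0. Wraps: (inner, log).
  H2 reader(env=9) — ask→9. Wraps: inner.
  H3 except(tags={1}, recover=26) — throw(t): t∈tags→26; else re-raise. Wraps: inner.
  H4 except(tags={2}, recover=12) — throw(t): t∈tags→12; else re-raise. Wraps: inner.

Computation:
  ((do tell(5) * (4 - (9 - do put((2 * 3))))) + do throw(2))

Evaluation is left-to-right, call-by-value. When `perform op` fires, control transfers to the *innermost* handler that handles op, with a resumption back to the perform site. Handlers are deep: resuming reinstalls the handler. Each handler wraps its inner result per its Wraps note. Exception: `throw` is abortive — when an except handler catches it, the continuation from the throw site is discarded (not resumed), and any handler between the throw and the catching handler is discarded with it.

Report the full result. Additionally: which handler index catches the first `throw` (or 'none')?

Answer: 12 ; first throw caught by: H4

Working:
tell(5) @ H1 ⇒ log+=5
put(6) @ H0 ⇒ s:=6
throw(2) @ H3 re-raised
throw(2) @ H4 caught ⇒ 12
= 12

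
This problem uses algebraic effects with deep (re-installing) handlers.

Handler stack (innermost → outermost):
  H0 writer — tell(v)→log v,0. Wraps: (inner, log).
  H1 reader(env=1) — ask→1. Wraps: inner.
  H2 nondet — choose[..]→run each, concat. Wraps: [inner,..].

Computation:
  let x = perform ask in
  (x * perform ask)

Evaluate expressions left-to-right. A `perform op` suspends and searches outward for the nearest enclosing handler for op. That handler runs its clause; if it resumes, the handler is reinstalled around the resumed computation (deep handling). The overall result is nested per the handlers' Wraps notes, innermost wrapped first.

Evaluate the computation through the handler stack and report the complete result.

Working:
ask @ H1 ⇒ 1
ask @ H1 ⇒ 1
H0 returns (1, ())
H1 returns (1, ())
H2 returns [(1, ())]
= [(1, ())]

Answer: [(1, ())]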